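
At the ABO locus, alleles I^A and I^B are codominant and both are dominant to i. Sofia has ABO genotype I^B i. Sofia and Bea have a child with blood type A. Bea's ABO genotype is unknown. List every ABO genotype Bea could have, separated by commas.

For each candidate genotype of Bea, check whether crossing it with I^B i can produce every observed child phenotype.
  I^A I^A → possible child types {A, AB} ✓
  I^A I^B → possible child types {A, B, AB} ✓
  I^A i → possible child types {O, A, B, AB} ✓
  I^B I^B → possible child types {B} ✗
  I^B i → possible child types {O, B} ✗
  i i → possible child types {O, B} ✗

I^A I^A, I^A I^B, I^A i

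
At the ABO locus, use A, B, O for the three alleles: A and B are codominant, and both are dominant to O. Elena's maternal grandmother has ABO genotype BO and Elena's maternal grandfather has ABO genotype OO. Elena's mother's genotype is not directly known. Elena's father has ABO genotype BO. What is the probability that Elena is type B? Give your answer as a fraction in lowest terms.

5/8

Elena's mother's ABO genotype from BO × OO: 1/2 BO, 1/2 OO.
Crossing each possibility with the father BO and summing P(type B): 1/2·3/4 + 1/2·1/2 = 5/8.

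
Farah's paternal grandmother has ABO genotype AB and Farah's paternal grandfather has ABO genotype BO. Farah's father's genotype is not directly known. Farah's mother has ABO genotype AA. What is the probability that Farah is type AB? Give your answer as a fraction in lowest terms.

1/2

Farah's father's ABO genotype from AB × BO: 1/4 AB, 1/4 AO, 1/4 BB, 1/4 BO.
Crossing each possibility with the mother AA and summing P(type AB): 1/4·1/2 + 1/4·0 + 1/4·1 + 1/4·1/2 = 1/2.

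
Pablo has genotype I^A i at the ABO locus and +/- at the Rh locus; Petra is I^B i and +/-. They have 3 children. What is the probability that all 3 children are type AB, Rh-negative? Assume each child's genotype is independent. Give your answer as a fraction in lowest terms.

1/4096

ABO cross I^A i × I^B i → 1/4 O, 1/4 A, 1/4 B, 1/4 AB.
Rh cross +/- × +/- → 3/4 Rh+, 1/4 Rh-; so P(type AB, Rh-negative) = 1/4 × 1/4 = 1/16 per child.
All 3 independent: (1/16)^3 = 1/4096.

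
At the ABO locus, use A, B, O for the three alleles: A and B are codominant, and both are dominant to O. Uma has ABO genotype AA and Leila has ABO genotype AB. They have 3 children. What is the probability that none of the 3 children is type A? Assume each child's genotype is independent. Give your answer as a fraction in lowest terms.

ABO cross AA × AB → 1/2 A, 1/2 AB.
So P(type A) = 1/2 per child.
P(not type A) = 1/2 for one child; (1/2)^3 = 1/8.

1/8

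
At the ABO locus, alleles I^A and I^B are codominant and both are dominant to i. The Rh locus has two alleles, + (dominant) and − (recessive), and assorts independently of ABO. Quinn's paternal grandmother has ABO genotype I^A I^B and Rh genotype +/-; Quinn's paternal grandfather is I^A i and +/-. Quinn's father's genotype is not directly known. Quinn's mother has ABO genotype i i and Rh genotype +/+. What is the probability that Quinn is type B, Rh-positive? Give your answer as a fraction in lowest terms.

Quinn's father's ABO genotype from I^A I^B × I^A i: 1/4 I^A I^A, 1/4 I^A I^B, 1/4 I^A i, 1/4 I^B i.
Crossing each possibility with the mother i i and summing P(type B): 1/4·0 + 1/4·1/2 + 1/4·0 + 1/4·1/2 = 1/4.
Similarly for Rh via the father's Rh distribution: P(Rh+) = 1.
Independent loci: 1/4 × 1 = 1/4.

1/4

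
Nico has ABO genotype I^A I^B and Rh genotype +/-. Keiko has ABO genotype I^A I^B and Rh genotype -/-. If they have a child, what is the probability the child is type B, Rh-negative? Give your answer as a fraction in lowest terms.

ABO cross I^A I^B × I^A I^B → offspring phenotypes: 1/4 A, 1/4 B, 1/2 AB.
Rh cross +/- × -/- → 1/2 Rh+, 1/2 Rh-.
Independent loci: P(type B, Rh-negative) = 1/4 × 1/2 = 1/8.

1/8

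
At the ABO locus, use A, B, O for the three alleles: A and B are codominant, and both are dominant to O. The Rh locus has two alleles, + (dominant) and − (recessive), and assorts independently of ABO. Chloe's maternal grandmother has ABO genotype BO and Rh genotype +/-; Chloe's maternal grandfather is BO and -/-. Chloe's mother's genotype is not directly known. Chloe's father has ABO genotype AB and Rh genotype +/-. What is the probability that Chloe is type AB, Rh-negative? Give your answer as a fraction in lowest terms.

Chloe's mother's ABO genotype from BO × BO: 1/4 BB, 1/2 BO, 1/4 OO.
Crossing each possibility with the father AB and summing P(type AB): 1/4·1/2 + 1/2·1/4 + 1/4·0 = 1/4.
Similarly for Rh via the mother's Rh distribution: P(Rh-) = 3/8.
Independent loci: 1/4 × 3/8 = 3/32.

3/32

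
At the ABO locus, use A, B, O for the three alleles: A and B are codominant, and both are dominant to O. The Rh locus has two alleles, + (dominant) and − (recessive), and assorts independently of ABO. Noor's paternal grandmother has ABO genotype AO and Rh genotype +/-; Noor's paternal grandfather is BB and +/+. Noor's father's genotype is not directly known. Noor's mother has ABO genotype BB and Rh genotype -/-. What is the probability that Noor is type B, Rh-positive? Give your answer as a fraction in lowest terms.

9/16

Noor's father's ABO genotype from AO × BB: 1/2 AB, 1/2 BO.
Crossing each possibility with the mother BB and summing P(type B): 1/2·1/2 + 1/2·1 = 3/4.
Similarly for Rh via the father's Rh distribution: P(Rh+) = 3/4.
Independent loci: 3/4 × 3/4 = 9/16.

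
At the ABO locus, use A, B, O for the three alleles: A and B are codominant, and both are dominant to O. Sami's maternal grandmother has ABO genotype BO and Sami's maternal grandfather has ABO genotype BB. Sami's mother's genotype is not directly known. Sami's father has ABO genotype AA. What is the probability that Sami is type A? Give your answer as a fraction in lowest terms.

Sami's mother's ABO genotype from BO × BB: 1/2 BB, 1/2 BO.
Crossing each possibility with the father AA and summing P(type A): 1/2·0 + 1/2·1/2 = 1/4.

1/4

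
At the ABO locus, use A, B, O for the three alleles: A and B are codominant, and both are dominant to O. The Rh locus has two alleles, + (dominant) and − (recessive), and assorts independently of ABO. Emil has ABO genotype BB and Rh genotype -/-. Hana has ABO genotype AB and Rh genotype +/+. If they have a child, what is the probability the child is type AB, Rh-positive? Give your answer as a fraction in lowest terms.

ABO cross BB × AB → offspring phenotypes: 1/2 B, 1/2 AB.
Rh cross -/- × +/+ → 1 Rh+.
Independent loci: P(type AB, Rh-positive) = 1/2 × 1 = 1/2.

1/2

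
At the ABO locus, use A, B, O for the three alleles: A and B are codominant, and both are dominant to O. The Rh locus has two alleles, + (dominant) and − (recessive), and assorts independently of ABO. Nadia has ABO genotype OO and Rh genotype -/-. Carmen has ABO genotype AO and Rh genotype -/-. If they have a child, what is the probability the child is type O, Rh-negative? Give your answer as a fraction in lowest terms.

ABO cross OO × AO → offspring phenotypes: 1/2 O, 1/2 A.
Rh cross -/- × -/- → 1 Rh-.
Independent loci: P(type O, Rh-negative) = 1/2 × 1 = 1/2.

1/2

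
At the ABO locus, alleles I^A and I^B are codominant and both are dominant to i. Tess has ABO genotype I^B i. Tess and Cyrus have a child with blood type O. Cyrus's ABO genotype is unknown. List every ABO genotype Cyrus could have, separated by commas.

I^A i, I^B i, i i

For each candidate genotype of Cyrus, check whether crossing it with I^B i can produce every observed child phenotype.
  I^A I^A → possible child types {A, AB} ✗
  I^A I^B → possible child types {A, B, AB} ✗
  I^A i → possible child types {O, A, B, AB} ✓
  I^B I^B → possible child types {B} ✗
  I^B i → possible child types {O, B} ✓
  i i → possible child types {O, B} ✓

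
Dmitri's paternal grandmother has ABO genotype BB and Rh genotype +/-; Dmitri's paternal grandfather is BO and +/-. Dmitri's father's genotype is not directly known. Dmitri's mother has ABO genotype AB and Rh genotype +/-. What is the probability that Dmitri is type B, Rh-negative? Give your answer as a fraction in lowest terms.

Dmitri's father's ABO genotype from BB × BO: 1/2 BB, 1/2 BO.
Crossing each possibility with the mother AB and summing P(type B): 1/2·1/2 + 1/2·1/2 = 1/2.
Similarly for Rh via the father's Rh distribution: P(Rh-) = 1/4.
Independent loci: 1/2 × 1/4 = 1/8.

1/8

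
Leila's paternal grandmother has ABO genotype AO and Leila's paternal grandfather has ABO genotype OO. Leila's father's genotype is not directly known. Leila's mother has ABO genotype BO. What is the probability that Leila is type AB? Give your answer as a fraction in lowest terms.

Leila's father's ABO genotype from AO × OO: 1/2 AO, 1/2 OO.
Crossing each possibility with the mother BO and summing P(type AB): 1/2·1/4 + 1/2·0 = 1/8.

1/8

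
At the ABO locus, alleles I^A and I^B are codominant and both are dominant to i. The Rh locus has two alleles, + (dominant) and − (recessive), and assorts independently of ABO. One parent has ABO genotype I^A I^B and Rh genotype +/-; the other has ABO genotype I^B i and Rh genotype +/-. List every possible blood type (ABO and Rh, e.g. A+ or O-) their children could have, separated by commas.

Gametes from I^A I^B × I^B i give offspring ABO genotypes I^A I^B, I^A i, I^B I^B, I^B i, i.e. phenotypes A, B, AB.
Rh cross +/- × +/- → phenotypes Rh+, Rh-.
Combining independently: A+, A-, B+, B-, AB+, AB-.

A+, A-, B+, B-, AB+, AB-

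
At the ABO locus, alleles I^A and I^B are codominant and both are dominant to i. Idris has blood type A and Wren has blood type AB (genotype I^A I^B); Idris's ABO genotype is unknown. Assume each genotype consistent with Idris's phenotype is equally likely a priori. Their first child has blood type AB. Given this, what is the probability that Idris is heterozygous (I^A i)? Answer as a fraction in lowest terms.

1/3

Possible genotypes: Idris ∈ {I^A I^A, I^A i}; Wren ∈ {I^A I^B}.
Weight each parental genotype pair by prior × P(type-AB child):
  I^A I^A × I^A I^B: posterior weight 2/3.
  I^A i × I^A I^B: posterior weight 1/3.
Sum the posterior weight over pairs where Idris is I^A i: 1/3.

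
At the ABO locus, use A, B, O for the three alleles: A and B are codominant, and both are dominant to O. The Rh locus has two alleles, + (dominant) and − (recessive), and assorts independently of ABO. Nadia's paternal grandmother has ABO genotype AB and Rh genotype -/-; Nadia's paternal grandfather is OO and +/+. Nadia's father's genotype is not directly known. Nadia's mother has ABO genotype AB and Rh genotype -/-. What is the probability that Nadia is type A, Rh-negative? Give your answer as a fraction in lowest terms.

3/16

Nadia's father's ABO genotype from AB × OO: 1/2 AO, 1/2 BO.
Crossing each possibility with the mother AB and summing P(type A): 1/2·1/2 + 1/2·1/4 = 3/8.
Similarly for Rh via the father's Rh distribution: P(Rh-) = 1/2.
Independent loci: 3/8 × 1/2 = 3/16.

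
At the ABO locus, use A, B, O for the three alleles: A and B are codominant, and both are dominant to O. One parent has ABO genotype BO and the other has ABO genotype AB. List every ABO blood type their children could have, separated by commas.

A, B, AB

Gametes from BO × AB give offspring ABO genotypes AB, AO, BB, BO, i.e. phenotypes A, B, AB.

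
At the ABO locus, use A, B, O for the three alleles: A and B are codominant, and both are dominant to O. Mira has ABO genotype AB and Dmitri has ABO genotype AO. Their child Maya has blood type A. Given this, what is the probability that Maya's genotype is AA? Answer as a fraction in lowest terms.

Cross AB × AO → 1/4 AA, 1/4 AB, 1/4 AO, 1/4 BO.
Type-A genotypes among offspring: AA (1/4), AO (1/4); total 1/2.
P(AA | type A) = (1/4) / (1/2) = 1/2.

1/2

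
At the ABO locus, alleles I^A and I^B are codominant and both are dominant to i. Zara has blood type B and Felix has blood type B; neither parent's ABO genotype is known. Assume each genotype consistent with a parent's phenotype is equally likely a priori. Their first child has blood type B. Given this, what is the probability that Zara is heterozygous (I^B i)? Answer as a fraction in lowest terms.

7/15

Possible genotypes: Zara ∈ {I^B I^B, I^B i}; Felix ∈ {I^B I^B, I^B i}.
Weight each parental genotype pair by prior × P(type-B child):
  I^B I^B × I^B I^B: posterior weight 4/15.
  I^B I^B × I^B i: posterior weight 4/15.
  I^B i × I^B I^B: posterior weight 4/15.
  I^B i × I^B i: posterior weight 1/5.
Sum the posterior weight over pairs where Zara is I^B i: 7/15.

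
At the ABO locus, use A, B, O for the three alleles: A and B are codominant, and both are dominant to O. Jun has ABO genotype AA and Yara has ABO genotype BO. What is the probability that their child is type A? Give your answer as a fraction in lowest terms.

1/2

ABO cross AA × BO → offspring phenotypes: 1/2 A, 1/2 AB.
So P(type A) = 1/2.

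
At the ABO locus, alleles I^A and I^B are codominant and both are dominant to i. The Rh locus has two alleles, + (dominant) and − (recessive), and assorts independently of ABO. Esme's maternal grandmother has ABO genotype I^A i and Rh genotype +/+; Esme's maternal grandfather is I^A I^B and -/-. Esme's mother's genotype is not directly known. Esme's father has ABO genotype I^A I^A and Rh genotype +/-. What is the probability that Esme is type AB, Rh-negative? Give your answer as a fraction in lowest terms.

Esme's mother's ABO genotype from I^A i × I^A I^B: 1/4 I^A I^A, 1/4 I^A I^B, 1/4 I^A i, 1/4 I^B i.
Crossing each possibility with the father I^A I^A and summing P(type AB): 1/4·0 + 1/4·1/2 + 1/4·0 + 1/4·1/2 = 1/4.
Similarly for Rh via the mother's Rh distribution: P(Rh-) = 1/4.
Independent loci: 1/4 × 1/4 = 1/16.

1/16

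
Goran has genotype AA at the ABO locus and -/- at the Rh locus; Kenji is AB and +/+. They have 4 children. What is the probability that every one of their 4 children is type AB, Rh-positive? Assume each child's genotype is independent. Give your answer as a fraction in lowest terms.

1/16

ABO cross AA × AB → 1/2 A, 1/2 AB.
Rh cross -/- × +/+ → 1 Rh+; so P(type AB, Rh-positive) = 1/2 × 1 = 1/2 per child.
All 4 independent: (1/2)^4 = 1/16.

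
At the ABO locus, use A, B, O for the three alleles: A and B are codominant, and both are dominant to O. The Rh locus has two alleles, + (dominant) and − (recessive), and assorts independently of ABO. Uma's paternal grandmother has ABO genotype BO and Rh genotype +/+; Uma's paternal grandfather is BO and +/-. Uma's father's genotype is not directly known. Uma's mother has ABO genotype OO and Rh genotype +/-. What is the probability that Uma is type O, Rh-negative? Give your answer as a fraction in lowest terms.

Uma's father's ABO genotype from BO × BO: 1/4 BB, 1/2 BO, 1/4 OO.
Crossing each possibility with the mother OO and summing P(type O): 1/4·0 + 1/2·1/2 + 1/4·1 = 1/2.
Similarly for Rh via the father's Rh distribution: P(Rh-) = 1/8.
Independent loci: 1/2 × 1/8 = 1/16.

1/16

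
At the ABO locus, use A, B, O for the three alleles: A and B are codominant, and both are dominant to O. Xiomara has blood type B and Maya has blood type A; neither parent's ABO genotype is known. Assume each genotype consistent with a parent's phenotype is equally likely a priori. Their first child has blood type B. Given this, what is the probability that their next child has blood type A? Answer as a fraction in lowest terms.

1/12

Possible genotypes: Xiomara ∈ {BB, BO}; Maya ∈ {AA, AO}.
Weight each parental genotype pair by prior × P(type-B child):
  BB × AO: posterior weight 2/3; P(next child type A) = 0.
  BO × AO: posterior weight 1/3; P(next child type A) = 1/4.
Weighted sum = 1/12.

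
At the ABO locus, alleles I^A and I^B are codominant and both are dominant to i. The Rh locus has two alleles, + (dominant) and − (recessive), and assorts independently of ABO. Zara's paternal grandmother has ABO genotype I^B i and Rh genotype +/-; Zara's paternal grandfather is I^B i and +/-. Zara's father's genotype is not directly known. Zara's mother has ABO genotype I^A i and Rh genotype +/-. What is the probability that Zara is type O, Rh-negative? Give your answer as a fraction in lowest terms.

1/16

Zara's father's ABO genotype from I^B i × I^B i: 1/4 I^B I^B, 1/2 I^B i, 1/4 i i.
Crossing each possibility with the mother I^A i and summing P(type O): 1/4·0 + 1/2·1/4 + 1/4·1/2 = 1/4.
Similarly for Rh via the father's Rh distribution: P(Rh-) = 1/4.
Independent loci: 1/4 × 1/4 = 1/16.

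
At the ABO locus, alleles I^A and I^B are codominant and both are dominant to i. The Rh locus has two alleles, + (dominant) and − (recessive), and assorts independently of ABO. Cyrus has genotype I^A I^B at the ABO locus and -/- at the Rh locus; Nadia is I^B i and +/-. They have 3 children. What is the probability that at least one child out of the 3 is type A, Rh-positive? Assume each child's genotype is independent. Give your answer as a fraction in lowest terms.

169/512

ABO cross I^A I^B × I^B i → 1/4 A, 1/2 B, 1/4 AB.
Rh cross -/- × +/- → 1/2 Rh+, 1/2 Rh-; so P(type A, Rh-positive) = 1/4 × 1/2 = 1/8 per child.
P(none) = (7/8)^3 = 343/512; P(at least one) = 1 − 343/512 = 169/512.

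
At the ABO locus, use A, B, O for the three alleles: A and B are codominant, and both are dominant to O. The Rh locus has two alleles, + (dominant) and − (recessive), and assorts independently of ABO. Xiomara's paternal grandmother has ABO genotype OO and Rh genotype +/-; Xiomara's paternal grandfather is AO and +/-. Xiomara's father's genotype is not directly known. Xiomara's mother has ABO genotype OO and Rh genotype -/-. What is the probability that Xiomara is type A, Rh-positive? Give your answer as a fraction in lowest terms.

Xiomara's father's ABO genotype from OO × AO: 1/2 AO, 1/2 OO.
Crossing each possibility with the mother OO and summing P(type A): 1/2·1/2 + 1/2·0 = 1/4.
Similarly for Rh via the father's Rh distribution: P(Rh+) = 1/2.
Independent loci: 1/4 × 1/2 = 1/8.

1/8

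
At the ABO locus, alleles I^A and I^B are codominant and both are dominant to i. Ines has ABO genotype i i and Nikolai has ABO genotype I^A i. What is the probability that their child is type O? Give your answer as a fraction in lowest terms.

1/2

ABO cross i i × I^A i → offspring phenotypes: 1/2 O, 1/2 A.
So P(type O) = 1/2.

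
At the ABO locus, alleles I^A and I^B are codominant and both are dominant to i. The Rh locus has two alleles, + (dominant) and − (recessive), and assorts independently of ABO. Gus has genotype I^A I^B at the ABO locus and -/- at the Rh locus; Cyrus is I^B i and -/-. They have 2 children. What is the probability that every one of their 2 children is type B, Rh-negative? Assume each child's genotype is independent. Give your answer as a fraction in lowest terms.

ABO cross I^A I^B × I^B i → 1/4 A, 1/2 B, 1/4 AB.
Rh cross -/- × -/- → 1 Rh-; so P(type B, Rh-negative) = 1/2 × 1 = 1/2 per child.
All 2 independent: (1/2)^2 = 1/4.

1/4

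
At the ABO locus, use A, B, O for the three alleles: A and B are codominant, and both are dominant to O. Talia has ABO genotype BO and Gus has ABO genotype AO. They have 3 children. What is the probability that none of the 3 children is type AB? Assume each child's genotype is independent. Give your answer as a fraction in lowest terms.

ABO cross BO × AO → 1/4 O, 1/4 A, 1/4 B, 1/4 AB.
So P(type AB) = 1/4 per child.
P(not type AB) = 3/4 for one child; (3/4)^3 = 27/64.

27/64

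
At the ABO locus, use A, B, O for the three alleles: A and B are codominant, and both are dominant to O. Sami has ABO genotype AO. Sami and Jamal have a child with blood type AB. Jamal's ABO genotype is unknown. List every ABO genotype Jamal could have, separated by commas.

AB, BB, BO

For each candidate genotype of Jamal, check whether crossing it with AO can produce every observed child phenotype.
  AA → possible child types {A} ✗
  AB → possible child types {A, B, AB} ✓
  AO → possible child types {O, A} ✗
  BB → possible child types {B, AB} ✓
  BO → possible child types {O, A, B, AB} ✓
  OO → possible child types {O, A} ✗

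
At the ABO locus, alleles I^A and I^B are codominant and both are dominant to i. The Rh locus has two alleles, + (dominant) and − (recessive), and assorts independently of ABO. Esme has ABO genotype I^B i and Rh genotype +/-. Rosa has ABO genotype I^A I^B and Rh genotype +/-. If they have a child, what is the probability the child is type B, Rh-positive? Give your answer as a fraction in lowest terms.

3/8

ABO cross I^B i × I^A I^B → offspring phenotypes: 1/4 A, 1/2 B, 1/4 AB.
Rh cross +/- × +/- → 3/4 Rh+, 1/4 Rh-.
Independent loci: P(type B, Rh-positive) = 1/2 × 3/4 = 3/8.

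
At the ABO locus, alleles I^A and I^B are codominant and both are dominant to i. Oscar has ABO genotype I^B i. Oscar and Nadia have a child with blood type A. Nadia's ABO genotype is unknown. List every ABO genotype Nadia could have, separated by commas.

For each candidate genotype of Nadia, check whether crossing it with I^B i can produce every observed child phenotype.
  I^A I^A → possible child types {A, AB} ✓
  I^A I^B → possible child types {A, B, AB} ✓
  I^A i → possible child types {O, A, B, AB} ✓
  I^B I^B → possible child types {B} ✗
  I^B i → possible child types {O, B} ✗
  i i → possible child types {O, B} ✗

I^A I^A, I^A I^B, I^A i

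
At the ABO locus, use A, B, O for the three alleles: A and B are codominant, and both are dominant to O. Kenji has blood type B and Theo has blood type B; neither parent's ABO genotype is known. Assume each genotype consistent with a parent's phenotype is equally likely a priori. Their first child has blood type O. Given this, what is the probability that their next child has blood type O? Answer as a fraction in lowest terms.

1/4

Possible genotypes: Kenji ∈ {BB, BO}; Theo ∈ {BB, BO}.
Weight each parental genotype pair by prior × P(type-O child):
  BO × BO: posterior weight 1; P(next child type O) = 1/4.
Weighted sum = 1/4.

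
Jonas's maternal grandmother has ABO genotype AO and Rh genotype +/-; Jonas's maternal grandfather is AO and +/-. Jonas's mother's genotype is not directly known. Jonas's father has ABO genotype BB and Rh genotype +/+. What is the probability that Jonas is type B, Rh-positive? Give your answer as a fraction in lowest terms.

1/2

Jonas's mother's ABO genotype from AO × AO: 1/4 AA, 1/2 AO, 1/4 OO.
Crossing each possibility with the father BB and summing P(type B): 1/4·0 + 1/2·1/2 + 1/4·1 = 1/2.
Similarly for Rh via the mother's Rh distribution: P(Rh+) = 1.
Independent loci: 1/2 × 1 = 1/2.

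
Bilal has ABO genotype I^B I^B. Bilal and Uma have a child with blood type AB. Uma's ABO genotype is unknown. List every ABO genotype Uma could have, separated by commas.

I^A I^A, I^A I^B, I^A i

For each candidate genotype of Uma, check whether crossing it with I^B I^B can produce every observed child phenotype.
  I^A I^A → possible child types {AB} ✓
  I^A I^B → possible child types {B, AB} ✓
  I^A i → possible child types {B, AB} ✓
  I^B I^B → possible child types {B} ✗
  I^B i → possible child types {B} ✗
  i i → possible child types {B} ✗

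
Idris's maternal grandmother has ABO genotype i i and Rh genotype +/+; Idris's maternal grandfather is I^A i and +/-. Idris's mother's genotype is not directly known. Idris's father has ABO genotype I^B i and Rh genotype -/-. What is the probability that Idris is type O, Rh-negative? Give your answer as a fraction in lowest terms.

3/32

Idris's mother's ABO genotype from i i × I^A i: 1/2 I^A i, 1/2 i i.
Crossing each possibility with the father I^B i and summing P(type O): 1/2·1/4 + 1/2·1/2 = 3/8.
Similarly for Rh via the mother's Rh distribution: P(Rh-) = 1/4.
Independent loci: 3/8 × 1/4 = 3/32.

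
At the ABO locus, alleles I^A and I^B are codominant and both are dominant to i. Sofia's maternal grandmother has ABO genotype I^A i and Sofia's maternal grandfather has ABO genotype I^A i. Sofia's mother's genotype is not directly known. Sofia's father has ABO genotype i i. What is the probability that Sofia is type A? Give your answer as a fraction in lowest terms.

1/2

Sofia's mother's ABO genotype from I^A i × I^A i: 1/4 I^A I^A, 1/2 I^A i, 1/4 i i.
Crossing each possibility with the father i i and summing P(type A): 1/4·1 + 1/2·1/2 + 1/4·0 = 1/2.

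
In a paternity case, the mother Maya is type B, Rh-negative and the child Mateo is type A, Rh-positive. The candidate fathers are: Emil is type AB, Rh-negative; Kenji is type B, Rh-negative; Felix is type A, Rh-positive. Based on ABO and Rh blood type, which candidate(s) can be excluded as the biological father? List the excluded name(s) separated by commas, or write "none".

Emil, Kenji

A candidate is excluded only if no genotype consistent with his phenotype could produce a type A, Rh-positive child with a type B, Rh-negative mother.
Emil (type AB, Rh-): no genotype consistent with that phenotype can produce a type-A Rh+ child with a type-B mother.
Kenji (type B, Rh-): no genotype consistent with that phenotype can produce a type-A Rh+ child with a type-B mother.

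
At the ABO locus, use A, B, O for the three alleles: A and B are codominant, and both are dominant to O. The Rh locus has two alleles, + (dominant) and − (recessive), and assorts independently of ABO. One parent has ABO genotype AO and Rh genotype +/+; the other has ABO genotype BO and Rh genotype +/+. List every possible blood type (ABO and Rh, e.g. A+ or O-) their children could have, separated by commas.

O+, A+, B+, AB+

Gametes from AO × BO give offspring ABO genotypes AB, AO, BO, OO, i.e. phenotypes O, A, B, AB.
Rh cross +/+ × +/+ → phenotypes Rh+.
Combining independently: O+, A+, B+, AB+.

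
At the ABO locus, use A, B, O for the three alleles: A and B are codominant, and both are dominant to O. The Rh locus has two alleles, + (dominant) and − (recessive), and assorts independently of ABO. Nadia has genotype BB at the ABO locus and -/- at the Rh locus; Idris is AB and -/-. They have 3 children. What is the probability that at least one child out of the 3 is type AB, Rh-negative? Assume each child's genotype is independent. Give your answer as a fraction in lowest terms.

ABO cross BB × AB → 1/2 B, 1/2 AB.
Rh cross -/- × -/- → 1 Rh-; so P(type AB, Rh-negative) = 1/2 × 1 = 1/2 per child.
P(none) = (1/2)^3 = 1/8; P(at least one) = 1 − 1/8 = 7/8.

7/8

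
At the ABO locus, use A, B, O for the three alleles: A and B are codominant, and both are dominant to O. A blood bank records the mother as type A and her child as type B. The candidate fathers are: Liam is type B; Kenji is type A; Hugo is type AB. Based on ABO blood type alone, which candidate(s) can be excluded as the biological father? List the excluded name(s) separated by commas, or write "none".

A candidate is excluded only if no genotype consistent with his phenotype could produce a type B child with a type A mother.
Kenji (type A): no genotype consistent with that phenotype can produce a type-B child with a type-A mother.

Kenji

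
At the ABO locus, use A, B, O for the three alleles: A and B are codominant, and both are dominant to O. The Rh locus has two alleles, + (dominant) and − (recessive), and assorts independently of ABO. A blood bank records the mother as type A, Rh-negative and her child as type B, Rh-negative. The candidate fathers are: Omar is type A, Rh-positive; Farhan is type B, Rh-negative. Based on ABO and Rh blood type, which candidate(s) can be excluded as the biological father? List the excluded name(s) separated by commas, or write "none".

A candidate is excluded only if no genotype consistent with his phenotype could produce a type B, Rh-negative child with a type A, Rh-negative mother.
Omar (type A, Rh+): no genotype consistent with that phenotype can produce a type-B Rh- child with a type-A mother.

Omar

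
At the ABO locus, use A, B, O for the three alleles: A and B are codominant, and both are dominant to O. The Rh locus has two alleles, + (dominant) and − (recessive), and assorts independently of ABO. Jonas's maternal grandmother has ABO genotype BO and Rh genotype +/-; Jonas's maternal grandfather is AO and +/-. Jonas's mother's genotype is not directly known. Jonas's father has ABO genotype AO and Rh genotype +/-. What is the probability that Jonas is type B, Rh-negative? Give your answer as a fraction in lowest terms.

1/32

Jonas's mother's ABO genotype from BO × AO: 1/4 AB, 1/4 AO, 1/4 BO, 1/4 OO.
Crossing each possibility with the father AO and summing P(type B): 1/4·1/4 + 1/4·0 + 1/4·1/4 + 1/4·0 = 1/8.
Similarly for Rh via the mother's Rh distribution: P(Rh-) = 1/4.
Independent loci: 1/8 × 1/4 = 1/32.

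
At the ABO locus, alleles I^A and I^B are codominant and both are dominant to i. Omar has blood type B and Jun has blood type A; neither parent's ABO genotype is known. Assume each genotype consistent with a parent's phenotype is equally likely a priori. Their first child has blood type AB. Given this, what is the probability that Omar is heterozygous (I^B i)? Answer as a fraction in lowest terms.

Possible genotypes: Omar ∈ {I^B I^B, I^B i}; Jun ∈ {I^A I^A, I^A i}.
Weight each parental genotype pair by prior × P(type-AB child):
  I^B I^B × I^A I^A: posterior weight 4/9.
  I^B I^B × I^A i: posterior weight 2/9.
  I^B i × I^A I^A: posterior weight 2/9.
  I^B i × I^A i: posterior weight 1/9.
Sum the posterior weight over pairs where Omar is I^B i: 1/3.

1/3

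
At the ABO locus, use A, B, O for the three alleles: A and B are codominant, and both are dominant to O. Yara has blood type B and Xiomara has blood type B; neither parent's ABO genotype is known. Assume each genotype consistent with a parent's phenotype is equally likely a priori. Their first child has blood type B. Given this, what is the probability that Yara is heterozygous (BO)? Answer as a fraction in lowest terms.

7/15

Possible genotypes: Yara ∈ {BB, BO}; Xiomara ∈ {BB, BO}.
Weight each parental genotype pair by prior × P(type-B child):
  BB × BB: posterior weight 4/15.
  BB × BO: posterior weight 4/15.
  BO × BB: posterior weight 4/15.
  BO × BO: posterior weight 1/5.
Sum the posterior weight over pairs where Yara is BO: 7/15.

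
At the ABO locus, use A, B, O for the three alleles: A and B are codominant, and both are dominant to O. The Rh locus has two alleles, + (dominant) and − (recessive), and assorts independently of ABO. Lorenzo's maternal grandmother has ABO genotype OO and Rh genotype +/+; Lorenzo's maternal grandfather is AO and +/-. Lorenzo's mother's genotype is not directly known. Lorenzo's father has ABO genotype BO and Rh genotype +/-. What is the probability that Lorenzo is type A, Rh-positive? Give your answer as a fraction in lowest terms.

7/64

Lorenzo's mother's ABO genotype from OO × AO: 1/2 AO, 1/2 OO.
Crossing each possibility with the father BO and summing P(type A): 1/2·1/4 + 1/2·0 = 1/8.
Similarly for Rh via the mother's Rh distribution: P(Rh+) = 7/8.
Independent loci: 1/8 × 7/8 = 7/64.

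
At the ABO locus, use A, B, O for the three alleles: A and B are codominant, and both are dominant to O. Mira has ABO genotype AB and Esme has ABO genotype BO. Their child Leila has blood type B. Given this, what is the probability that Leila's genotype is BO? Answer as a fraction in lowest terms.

Cross AB × BO → 1/4 AB, 1/4 AO, 1/4 BB, 1/4 BO.
Type-B genotypes among offspring: BB (1/4), BO (1/4); total 1/2.
P(BO | type B) = (1/4) / (1/2) = 1/2.

1/2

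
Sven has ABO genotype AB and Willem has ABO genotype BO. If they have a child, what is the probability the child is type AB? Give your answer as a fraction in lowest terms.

1/4

ABO cross AB × BO → offspring phenotypes: 1/4 A, 1/2 B, 1/4 AB.
So P(type AB) = 1/4.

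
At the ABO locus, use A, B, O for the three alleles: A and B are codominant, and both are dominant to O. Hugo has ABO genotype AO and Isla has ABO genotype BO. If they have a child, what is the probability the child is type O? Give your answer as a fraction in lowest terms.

ABO cross AO × BO → offspring phenotypes: 1/4 O, 1/4 A, 1/4 B, 1/4 AB.
So P(type O) = 1/4.

1/4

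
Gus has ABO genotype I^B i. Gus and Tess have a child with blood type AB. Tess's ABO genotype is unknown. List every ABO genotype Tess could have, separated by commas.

For each candidate genotype of Tess, check whether crossing it with I^B i can produce every observed child phenotype.
  I^A I^A → possible child types {A, AB} ✓
  I^A I^B → possible child types {A, B, AB} ✓
  I^A i → possible child types {O, A, B, AB} ✓
  I^B I^B → possible child types {B} ✗
  I^B i → possible child types {O, B} ✗
  i i → possible child types {O, B} ✗

I^A I^A, I^A I^B, I^A i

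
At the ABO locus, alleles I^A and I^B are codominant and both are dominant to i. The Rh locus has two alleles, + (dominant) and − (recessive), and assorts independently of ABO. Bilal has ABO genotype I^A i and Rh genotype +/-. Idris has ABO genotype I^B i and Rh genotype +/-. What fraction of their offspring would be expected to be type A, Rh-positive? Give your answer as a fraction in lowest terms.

ABO cross I^A i × I^B i → offspring phenotypes: 1/4 O, 1/4 A, 1/4 B, 1/4 AB.
Rh cross +/- × +/- → 3/4 Rh+, 1/4 Rh-.
Independent loci: P(type A, Rh-positive) = 1/4 × 3/4 = 3/16.

3/16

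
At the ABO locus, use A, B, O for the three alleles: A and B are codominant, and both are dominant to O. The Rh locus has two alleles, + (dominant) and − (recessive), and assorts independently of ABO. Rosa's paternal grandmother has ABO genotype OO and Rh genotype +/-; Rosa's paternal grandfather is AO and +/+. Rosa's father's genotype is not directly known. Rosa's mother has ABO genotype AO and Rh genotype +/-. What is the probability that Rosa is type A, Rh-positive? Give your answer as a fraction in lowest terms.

35/64

Rosa's father's ABO genotype from OO × AO: 1/2 AO, 1/2 OO.
Crossing each possibility with the mother AO and summing P(type A): 1/2·3/4 + 1/2·1/2 = 5/8.
Similarly for Rh via the father's Rh distribution: P(Rh+) = 7/8.
Independent loci: 5/8 × 7/8 = 35/64.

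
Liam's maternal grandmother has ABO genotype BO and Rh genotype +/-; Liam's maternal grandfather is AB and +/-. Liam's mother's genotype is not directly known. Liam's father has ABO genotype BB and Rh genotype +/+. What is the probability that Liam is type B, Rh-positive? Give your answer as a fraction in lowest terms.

3/4

Liam's mother's ABO genotype from BO × AB: 1/4 AB, 1/4 AO, 1/4 BB, 1/4 BO.
Crossing each possibility with the father BB and summing P(type B): 1/4·1/2 + 1/4·1/2 + 1/4·1 + 1/4·1 = 3/4.
Similarly for Rh via the mother's Rh distribution: P(Rh+) = 1.
Independent loci: 3/4 × 1 = 3/4.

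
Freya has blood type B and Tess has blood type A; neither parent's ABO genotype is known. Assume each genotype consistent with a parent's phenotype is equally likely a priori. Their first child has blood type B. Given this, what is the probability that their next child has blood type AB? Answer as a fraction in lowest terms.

Possible genotypes: Freya ∈ {BB, BO}; Tess ∈ {AA, AO}.
Weight each parental genotype pair by prior × P(type-B child):
  BB × AO: posterior weight 2/3; P(next child type AB) = 1/2.
  BO × AO: posterior weight 1/3; P(next child type AB) = 1/4.
Weighted sum = 5/12.

5/12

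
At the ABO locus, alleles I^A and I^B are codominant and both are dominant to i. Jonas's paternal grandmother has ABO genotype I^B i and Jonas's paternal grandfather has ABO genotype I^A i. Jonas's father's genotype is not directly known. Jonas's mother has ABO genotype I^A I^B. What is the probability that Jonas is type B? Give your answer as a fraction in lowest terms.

Jonas's father's ABO genotype from I^B i × I^A i: 1/4 I^A I^B, 1/4 I^A i, 1/4 I^B i, 1/4 i i.
Crossing each possibility with the mother I^A I^B and summing P(type B): 1/4·1/4 + 1/4·1/4 + 1/4·1/2 + 1/4·1/2 = 3/8.

3/8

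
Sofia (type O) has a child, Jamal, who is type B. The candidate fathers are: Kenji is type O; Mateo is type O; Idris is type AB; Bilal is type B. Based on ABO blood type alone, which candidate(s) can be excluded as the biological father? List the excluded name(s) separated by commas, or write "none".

Kenji, Mateo

A candidate is excluded only if no genotype consistent with his phenotype could produce a type B child with a type O mother.
Kenji (type O): no genotype consistent with that phenotype can produce a type-B child with a type-O mother.
Mateo (type O): no genotype consistent with that phenotype can produce a type-B child with a type-O mother.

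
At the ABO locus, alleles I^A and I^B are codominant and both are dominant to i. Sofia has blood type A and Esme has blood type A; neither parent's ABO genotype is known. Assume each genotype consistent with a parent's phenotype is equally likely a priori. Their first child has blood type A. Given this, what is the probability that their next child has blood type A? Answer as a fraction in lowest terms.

Possible genotypes: Sofia ∈ {I^A I^A, I^A i}; Esme ∈ {I^A I^A, I^A i}.
Weight each parental genotype pair by prior × P(type-A child):
  I^A I^A × I^A I^A: posterior weight 4/15; P(next child type A) = 1.
  I^A I^A × I^A i: posterior weight 4/15; P(next child type A) = 1.
  I^A i × I^A I^A: posterior weight 4/15; P(next child type A) = 1.
  I^A i × I^A i: posterior weight 1/5; P(next child type A) = 3/4.
Weighted sum = 19/20.

19/20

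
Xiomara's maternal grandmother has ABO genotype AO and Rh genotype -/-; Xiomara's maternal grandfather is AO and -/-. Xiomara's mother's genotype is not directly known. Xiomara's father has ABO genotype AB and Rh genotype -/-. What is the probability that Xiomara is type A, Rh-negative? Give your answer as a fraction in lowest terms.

1/2

Xiomara's mother's ABO genotype from AO × AO: 1/4 AA, 1/2 AO, 1/4 OO.
Crossing each possibility with the father AB and summing P(type A): 1/4·1/2 + 1/2·1/2 + 1/4·1/2 = 1/2.
Similarly for Rh via the mother's Rh distribution: P(Rh-) = 1.
Independent loci: 1/2 × 1 = 1/2.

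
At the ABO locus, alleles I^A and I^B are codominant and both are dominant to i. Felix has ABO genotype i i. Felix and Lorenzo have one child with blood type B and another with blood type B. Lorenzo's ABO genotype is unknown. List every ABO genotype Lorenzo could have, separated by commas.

I^A I^B, I^B I^B, I^B i

For each candidate genotype of Lorenzo, check whether crossing it with i i can produce every observed child phenotype.
  I^A I^A → possible child types {A} ✗
  I^A I^B → possible child types {A, B} ✓
  I^A i → possible child types {O, A} ✗
  I^B I^B → possible child types {B} ✓
  I^B i → possible child types {O, B} ✓
  i i → possible child types {O} ✗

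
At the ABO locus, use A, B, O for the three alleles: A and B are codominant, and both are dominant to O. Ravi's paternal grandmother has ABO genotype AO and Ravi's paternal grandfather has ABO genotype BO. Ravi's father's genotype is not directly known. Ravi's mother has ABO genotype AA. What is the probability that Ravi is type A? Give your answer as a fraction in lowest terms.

3/4

Ravi's father's ABO genotype from AO × BO: 1/4 AB, 1/4 AO, 1/4 BO, 1/4 OO.
Crossing each possibility with the mother AA and summing P(type A): 1/4·1/2 + 1/4·1 + 1/4·1/2 + 1/4·1 = 3/4.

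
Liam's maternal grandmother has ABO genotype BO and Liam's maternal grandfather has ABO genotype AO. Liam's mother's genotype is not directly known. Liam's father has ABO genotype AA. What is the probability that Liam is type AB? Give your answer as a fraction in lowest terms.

1/4

Liam's mother's ABO genotype from BO × AO: 1/4 AB, 1/4 AO, 1/4 BO, 1/4 OO.
Crossing each possibility with the father AA and summing P(type AB): 1/4·1/2 + 1/4·0 + 1/4·1/2 + 1/4·0 = 1/4.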